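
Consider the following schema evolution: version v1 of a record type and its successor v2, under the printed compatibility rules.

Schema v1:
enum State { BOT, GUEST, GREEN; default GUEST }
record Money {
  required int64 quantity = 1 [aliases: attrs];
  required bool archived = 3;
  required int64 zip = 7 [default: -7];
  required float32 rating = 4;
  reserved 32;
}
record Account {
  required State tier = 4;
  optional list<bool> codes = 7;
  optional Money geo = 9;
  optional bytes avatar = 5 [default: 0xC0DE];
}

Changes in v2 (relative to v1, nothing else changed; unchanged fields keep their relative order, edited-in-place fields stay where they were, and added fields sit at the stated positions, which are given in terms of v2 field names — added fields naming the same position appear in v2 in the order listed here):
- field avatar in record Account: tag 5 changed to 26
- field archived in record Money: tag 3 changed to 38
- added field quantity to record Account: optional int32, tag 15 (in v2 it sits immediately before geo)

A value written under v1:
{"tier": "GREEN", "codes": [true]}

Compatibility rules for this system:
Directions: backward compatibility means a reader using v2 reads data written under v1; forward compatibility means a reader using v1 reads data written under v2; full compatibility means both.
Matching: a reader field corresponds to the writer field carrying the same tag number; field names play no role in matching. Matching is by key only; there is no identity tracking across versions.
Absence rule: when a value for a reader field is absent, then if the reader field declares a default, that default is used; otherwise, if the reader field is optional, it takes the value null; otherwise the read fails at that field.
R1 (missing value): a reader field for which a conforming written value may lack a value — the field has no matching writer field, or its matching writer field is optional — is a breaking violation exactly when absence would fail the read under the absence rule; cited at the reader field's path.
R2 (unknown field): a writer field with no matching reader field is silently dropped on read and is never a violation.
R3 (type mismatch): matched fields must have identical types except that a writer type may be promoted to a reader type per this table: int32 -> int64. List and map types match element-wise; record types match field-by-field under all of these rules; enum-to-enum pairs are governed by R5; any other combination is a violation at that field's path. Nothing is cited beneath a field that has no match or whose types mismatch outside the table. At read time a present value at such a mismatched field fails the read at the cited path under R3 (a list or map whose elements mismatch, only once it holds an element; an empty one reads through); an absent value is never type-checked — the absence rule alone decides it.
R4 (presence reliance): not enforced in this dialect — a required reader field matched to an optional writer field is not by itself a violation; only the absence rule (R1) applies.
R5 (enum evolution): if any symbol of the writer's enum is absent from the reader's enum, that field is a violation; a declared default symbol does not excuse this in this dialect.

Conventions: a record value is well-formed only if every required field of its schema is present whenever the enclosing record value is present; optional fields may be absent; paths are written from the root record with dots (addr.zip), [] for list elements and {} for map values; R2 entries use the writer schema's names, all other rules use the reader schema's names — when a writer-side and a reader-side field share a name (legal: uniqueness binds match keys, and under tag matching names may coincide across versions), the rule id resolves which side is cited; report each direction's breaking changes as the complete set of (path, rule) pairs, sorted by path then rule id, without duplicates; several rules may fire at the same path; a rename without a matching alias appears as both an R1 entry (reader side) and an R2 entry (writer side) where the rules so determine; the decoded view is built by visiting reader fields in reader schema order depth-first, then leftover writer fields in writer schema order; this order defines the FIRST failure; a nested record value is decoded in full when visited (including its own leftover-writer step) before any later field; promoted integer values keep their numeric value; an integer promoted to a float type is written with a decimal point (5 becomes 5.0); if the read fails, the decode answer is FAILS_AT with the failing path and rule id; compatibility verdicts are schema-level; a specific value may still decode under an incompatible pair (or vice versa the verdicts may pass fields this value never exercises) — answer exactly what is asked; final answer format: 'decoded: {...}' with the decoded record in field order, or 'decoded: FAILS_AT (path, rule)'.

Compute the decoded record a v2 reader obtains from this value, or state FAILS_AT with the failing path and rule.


decoded: {"tier": "GREEN", "codes": [true], "quantity": null, "geo": null, "avatar": 0xC0DE}

arrows below run writer -> reader for Account
migrating the Account value to v2:
  tier := "GREEN"
  codes := [true]
  quantity := null (absent, optional -> null)
  geo := null (absent, optional -> null)
  avatar := 0xC0DE (absent -> default)
  => decoded: {"tier": "GREEN", "codes": [true], "quantity": null, "geo": null, "avatar": 0xC0DE}
the other Account changes do not affect what is asked:
  field avatar in record Account: tag 5 changed to 26 -> fires no rule on Account under this dialect and leaves the result unchanged
  field archived in record Money: tag 3 changed to 38 -> a verdict-level change on Account — the shown value reads the same


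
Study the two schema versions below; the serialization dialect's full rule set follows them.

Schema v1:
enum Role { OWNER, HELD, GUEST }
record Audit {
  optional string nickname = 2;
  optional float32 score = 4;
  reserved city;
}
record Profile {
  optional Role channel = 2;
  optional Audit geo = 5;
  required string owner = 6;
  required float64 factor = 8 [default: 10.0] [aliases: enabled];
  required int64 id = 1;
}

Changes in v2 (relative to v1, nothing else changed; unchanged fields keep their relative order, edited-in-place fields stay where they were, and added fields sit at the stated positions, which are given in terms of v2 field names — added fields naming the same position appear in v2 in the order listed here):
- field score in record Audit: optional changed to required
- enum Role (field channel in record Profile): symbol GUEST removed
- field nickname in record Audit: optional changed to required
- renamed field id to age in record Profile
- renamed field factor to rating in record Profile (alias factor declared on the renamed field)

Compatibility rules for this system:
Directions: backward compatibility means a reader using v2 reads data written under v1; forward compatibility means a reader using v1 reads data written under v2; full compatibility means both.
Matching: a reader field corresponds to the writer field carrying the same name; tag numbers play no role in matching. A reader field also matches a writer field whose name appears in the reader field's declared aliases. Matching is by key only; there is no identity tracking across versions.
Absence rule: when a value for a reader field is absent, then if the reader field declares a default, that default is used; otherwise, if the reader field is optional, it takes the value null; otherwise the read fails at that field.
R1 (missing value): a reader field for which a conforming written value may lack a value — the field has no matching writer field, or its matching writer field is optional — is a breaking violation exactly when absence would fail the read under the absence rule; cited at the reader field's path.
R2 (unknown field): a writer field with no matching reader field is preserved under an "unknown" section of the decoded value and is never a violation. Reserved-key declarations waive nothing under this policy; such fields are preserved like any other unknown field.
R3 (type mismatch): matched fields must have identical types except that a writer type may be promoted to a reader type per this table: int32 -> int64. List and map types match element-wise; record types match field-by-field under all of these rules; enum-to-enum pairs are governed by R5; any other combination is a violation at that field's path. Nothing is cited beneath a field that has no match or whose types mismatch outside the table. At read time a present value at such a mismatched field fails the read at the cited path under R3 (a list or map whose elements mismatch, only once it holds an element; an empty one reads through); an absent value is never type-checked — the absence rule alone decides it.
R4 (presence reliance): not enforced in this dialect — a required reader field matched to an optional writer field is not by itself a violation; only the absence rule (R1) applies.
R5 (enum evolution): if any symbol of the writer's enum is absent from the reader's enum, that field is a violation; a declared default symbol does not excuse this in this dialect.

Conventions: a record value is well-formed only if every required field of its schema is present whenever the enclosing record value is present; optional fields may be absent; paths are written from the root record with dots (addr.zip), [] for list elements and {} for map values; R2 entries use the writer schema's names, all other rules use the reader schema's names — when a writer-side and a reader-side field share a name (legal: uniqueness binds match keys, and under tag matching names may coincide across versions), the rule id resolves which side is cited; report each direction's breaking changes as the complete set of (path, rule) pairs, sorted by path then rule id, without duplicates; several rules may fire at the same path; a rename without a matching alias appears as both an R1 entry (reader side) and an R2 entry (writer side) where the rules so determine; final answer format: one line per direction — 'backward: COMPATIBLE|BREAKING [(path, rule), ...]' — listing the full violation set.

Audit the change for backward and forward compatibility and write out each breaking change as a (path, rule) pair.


backward: BREAKING [(age, R1), (channel, R5), (geo.nickname, R1), (geo.score, R1)]; forward: BREAKING [(id, R1)]

each type pair in Profile: writer, then reader
backward analysis of Profile with v2 as reader and v1 as writer:
  Role -> Role, writer optional: channel aligns to channel
  Audit -> Audit, writer optional: geo aligns to geo
  string -> string, writer required: owner aligns to owner
  float64 -> float64, writer required: rating aligns to factor
  age: no writer match
  writer field id has no reader counterpart
  string -> string, writer optional: geo.nickname aligns to geo.nickname
  float32 -> float32, writer optional: geo.score aligns to geo.score
  rule R1 violated at age
  rule R5 violated at channel
  rule R1 violated at geo.nickname
  rule R1 violated at geo.score
  => 4 violation(s): backward is BREAKING for Profile
forward analysis of Profile with v1 as reader and v2 as writer:
  Role -> Role, writer optional: channel aligns to channel
  Audit -> Audit, writer optional: geo aligns to geo
  string -> string, writer required: owner aligns to owner
  factor: no writer match
  id: no writer match
  writer field rating has no reader counterpart
  writer field age has no reader counterpart
  string -> string, writer required: geo.nickname aligns to geo.nickname
  float32 -> float32, writer required: geo.score aligns to geo.score
  rule R1 violated at id
  => 1 violation(s): forward is BREAKING for Profile


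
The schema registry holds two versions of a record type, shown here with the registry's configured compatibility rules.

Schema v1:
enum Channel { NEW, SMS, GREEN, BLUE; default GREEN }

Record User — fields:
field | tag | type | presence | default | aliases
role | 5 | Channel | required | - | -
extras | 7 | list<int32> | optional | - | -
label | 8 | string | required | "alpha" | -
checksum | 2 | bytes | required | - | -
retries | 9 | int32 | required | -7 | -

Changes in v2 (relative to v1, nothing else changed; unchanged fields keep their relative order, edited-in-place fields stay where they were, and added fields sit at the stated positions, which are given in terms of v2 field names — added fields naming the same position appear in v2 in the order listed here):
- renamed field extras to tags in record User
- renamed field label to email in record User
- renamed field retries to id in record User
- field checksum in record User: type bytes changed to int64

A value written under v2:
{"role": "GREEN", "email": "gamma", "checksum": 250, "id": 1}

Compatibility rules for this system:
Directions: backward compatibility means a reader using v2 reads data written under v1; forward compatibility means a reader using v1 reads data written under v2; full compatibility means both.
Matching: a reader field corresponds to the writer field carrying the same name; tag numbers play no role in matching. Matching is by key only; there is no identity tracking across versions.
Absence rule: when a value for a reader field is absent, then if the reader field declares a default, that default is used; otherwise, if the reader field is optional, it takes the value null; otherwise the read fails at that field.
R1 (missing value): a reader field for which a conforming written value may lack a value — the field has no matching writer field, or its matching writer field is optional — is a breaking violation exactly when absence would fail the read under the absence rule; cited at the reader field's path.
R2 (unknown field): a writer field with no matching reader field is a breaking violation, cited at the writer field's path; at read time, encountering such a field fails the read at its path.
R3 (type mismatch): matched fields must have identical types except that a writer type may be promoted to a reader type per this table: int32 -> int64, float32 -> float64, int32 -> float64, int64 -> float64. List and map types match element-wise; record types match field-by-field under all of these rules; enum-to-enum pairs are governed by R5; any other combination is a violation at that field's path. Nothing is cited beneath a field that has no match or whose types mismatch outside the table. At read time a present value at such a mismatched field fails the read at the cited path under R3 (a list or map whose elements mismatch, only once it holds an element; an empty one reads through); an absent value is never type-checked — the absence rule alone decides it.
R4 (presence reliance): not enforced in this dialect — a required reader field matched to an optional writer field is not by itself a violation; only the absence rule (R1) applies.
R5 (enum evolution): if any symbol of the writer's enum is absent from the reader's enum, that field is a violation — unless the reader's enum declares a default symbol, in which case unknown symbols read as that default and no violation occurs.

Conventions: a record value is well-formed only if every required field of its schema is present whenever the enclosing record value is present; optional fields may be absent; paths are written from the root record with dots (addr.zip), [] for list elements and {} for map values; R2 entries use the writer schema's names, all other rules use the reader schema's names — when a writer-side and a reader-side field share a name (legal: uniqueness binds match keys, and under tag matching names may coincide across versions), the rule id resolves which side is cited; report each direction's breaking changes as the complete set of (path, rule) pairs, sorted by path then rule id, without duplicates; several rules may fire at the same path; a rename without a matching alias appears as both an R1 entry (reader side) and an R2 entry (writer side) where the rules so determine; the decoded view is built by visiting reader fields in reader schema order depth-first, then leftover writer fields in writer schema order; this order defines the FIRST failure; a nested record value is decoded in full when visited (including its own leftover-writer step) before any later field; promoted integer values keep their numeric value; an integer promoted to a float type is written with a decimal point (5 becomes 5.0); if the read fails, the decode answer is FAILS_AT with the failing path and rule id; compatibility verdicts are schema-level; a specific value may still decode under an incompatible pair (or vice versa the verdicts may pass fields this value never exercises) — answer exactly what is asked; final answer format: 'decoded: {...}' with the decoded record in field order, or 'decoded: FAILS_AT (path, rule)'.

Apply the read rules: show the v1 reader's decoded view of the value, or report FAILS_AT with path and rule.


arrows below run writer -> reader for User
decode walk for User under reader schema v1:
  role := "GREEN"
  extras := null (absent, optional -> null)
  label := "alpha" (absent -> default)
  read fails at checksum under R3
  => FAILS_AT (checksum, R3)
the rest of the User diff is inert for this question:
  renamed field extras to tags in record User -> schema-level compatibility only; this User value's decode is unchanged
  renamed field label to email in record User -> schema-level compatibility only; this User value's decode is unchanged
  renamed field retries to id in record User -> schema-level compatibility only; this User value's decode is unchanged

decoded: FAILS_AT (checksum, R3)


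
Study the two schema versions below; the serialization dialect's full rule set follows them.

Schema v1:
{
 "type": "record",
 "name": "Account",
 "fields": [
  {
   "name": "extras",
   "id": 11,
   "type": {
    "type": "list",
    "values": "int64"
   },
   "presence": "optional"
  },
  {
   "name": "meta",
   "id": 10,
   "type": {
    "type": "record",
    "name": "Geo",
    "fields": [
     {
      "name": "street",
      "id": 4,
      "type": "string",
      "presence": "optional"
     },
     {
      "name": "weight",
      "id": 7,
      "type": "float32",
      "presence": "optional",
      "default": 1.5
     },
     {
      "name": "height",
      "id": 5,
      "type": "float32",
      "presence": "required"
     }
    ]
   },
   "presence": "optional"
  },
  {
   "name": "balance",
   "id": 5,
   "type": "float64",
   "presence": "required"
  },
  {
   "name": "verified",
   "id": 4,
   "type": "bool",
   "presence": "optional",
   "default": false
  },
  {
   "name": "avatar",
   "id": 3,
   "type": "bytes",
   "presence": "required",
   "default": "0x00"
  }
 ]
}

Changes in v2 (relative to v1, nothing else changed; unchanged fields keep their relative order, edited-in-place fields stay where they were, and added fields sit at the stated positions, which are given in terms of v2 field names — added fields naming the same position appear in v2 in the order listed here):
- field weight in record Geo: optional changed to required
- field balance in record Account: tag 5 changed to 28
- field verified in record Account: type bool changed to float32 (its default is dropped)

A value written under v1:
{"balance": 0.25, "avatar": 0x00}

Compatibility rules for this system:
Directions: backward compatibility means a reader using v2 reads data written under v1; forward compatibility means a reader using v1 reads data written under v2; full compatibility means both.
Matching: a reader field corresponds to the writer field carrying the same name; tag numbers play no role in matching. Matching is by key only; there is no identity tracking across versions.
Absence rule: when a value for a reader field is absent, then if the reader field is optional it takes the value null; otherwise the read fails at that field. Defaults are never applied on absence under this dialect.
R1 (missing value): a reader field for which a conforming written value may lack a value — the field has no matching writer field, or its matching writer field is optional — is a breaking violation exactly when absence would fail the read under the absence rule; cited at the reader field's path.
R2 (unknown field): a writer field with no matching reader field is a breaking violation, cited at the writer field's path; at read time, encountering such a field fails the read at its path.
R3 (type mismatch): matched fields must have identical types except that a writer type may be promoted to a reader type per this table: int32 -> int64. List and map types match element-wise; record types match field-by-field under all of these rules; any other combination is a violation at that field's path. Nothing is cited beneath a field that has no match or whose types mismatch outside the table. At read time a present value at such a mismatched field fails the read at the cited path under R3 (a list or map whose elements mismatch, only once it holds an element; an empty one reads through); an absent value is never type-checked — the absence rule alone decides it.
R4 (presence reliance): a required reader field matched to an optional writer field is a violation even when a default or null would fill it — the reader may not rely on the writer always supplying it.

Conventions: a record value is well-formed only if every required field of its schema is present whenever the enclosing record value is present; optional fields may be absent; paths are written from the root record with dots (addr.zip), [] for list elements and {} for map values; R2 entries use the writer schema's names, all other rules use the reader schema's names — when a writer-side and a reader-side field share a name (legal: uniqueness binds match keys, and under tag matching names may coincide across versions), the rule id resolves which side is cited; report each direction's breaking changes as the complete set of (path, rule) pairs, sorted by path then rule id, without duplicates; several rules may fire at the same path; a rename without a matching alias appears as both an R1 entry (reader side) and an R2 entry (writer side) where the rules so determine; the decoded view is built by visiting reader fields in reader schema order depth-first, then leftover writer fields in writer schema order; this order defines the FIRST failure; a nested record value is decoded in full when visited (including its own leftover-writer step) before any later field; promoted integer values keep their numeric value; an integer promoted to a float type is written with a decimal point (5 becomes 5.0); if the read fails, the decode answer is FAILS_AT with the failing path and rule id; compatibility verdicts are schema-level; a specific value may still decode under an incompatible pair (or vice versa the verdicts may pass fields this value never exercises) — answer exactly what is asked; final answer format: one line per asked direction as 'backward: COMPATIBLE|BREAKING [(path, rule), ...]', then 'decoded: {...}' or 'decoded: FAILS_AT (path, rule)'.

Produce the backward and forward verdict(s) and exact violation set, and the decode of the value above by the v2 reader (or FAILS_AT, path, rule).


the writer's type comes first in each Account pair
backward for Account (reader v2, writer v1):
  writer optional, list<int64> -> list<int64>: reader extras maps from writer extras
  writer optional, Geo -> Geo: reader meta maps from writer meta
  writer required, float64 -> float64: reader balance maps from writer balance
  writer optional, bool -> float32: reader verified maps from writer verified
  writer required, bytes -> bytes: reader avatar maps from writer avatar
  writer optional, string -> string: reader meta.street maps from writer meta.street
  writer optional, float32 -> float32: reader meta.weight maps from writer meta.weight
  writer required, float32 -> float32: reader meta.height maps from writer meta.height
  R1 fires at meta.weight
  R4 fires at meta.weight
  R3 fires at verified
  => backward: BREAKING (3)
forward for Account (reader v1, writer v2):
  writer optional, list<int64> -> list<int64>: reader extras maps from writer extras
  writer optional, Geo -> Geo: reader meta maps from writer meta
  writer required, float64 -> float64: reader balance maps from writer balance
  writer optional, float32 -> bool: reader verified maps from writer verified
  writer required, bytes -> bytes: reader avatar maps from writer avatar
  writer optional, string -> string: reader meta.street maps from writer meta.street
  writer required, float32 -> float32: reader meta.weight maps from writer meta.weight
  writer required, float32 -> float32: reader meta.height maps from writer meta.height
  R3 fires at verified
  => forward: BREAKING (1)
migrating the Account value to v2:
  extras := null (absent, optional -> null)
  meta := null (absent, optional -> null)
  balance := 0.25
  verified := null (absent, optional -> null)
  avatar := 0x00
  => decoded: {"extras": null, "meta": null, "balance": 0.25, "verified": null, "avatar": 0x00}

backward: BREAKING [(meta.weight, R1), (meta.weight, R4), (verified, R3)]; forward: BREAKING [(verified, R3)]; decoded: {"extras": null, "meta": null, "balance": 0.25, "verified": null, "avatar": 0x00}


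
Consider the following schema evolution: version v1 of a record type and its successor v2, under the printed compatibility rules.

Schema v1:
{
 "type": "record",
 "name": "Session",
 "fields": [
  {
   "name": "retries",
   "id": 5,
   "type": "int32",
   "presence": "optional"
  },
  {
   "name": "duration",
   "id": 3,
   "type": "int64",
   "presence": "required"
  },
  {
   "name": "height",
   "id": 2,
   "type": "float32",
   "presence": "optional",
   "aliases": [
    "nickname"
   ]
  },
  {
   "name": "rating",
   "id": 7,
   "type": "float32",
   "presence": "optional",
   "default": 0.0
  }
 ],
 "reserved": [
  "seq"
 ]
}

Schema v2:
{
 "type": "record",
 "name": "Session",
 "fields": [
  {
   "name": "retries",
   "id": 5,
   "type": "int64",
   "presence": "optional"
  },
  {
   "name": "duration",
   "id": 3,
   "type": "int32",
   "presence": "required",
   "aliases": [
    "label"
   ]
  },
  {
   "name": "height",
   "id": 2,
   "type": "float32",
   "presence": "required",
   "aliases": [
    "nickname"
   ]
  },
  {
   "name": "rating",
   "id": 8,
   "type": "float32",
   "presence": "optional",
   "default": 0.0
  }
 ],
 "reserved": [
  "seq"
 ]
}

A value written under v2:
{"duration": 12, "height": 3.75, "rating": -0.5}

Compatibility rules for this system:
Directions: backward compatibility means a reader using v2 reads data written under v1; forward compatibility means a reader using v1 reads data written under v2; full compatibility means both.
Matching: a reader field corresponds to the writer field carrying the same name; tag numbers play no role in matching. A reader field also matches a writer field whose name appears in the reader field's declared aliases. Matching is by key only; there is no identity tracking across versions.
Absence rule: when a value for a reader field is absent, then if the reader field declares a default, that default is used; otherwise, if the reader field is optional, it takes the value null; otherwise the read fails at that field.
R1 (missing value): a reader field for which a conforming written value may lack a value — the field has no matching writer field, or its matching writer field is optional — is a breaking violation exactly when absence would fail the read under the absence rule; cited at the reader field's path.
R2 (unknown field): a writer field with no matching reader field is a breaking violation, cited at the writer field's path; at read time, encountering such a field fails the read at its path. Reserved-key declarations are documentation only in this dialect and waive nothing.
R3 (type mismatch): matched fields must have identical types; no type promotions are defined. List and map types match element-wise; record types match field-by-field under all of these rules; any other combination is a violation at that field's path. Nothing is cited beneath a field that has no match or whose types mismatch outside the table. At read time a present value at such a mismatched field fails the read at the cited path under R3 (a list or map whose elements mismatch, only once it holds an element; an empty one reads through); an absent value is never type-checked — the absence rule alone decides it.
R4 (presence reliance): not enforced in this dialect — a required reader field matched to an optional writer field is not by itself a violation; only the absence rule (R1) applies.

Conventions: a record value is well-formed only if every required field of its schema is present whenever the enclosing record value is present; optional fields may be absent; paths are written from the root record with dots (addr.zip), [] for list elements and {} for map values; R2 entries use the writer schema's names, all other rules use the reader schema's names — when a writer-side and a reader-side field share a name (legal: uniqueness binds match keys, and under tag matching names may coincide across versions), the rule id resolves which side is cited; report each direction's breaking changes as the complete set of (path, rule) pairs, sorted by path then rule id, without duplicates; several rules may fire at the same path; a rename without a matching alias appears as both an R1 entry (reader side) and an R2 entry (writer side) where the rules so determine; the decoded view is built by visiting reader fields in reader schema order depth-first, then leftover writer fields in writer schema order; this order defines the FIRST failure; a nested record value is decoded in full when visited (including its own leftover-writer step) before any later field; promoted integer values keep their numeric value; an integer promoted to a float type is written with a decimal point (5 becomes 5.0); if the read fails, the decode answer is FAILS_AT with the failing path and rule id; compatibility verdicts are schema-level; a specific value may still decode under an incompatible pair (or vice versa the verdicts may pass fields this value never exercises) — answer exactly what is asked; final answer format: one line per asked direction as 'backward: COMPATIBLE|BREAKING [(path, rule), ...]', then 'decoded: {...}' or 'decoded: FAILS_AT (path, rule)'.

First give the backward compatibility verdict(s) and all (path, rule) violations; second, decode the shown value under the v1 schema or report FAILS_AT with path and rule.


backward: BREAKING [(duration, R3), (height, R1), (retries, R3)]; decoded: FAILS_AT (duration, R3)

the writer's type comes first in each Session pair
backward analysis of Session with v2 as reader and v1 as writer:
  retries <- retries (int32 -> int64, writer optional)
  duration <- duration (int64 -> int32, writer required)
  height <- height (float32 -> float32, writer optional)
  rating <- rating (float32 -> float32, writer optional)
  breaking: (duration, R3)
  breaking: (height, R1)
  breaking: (retries, R3)
  => backward: BREAKING (3)
migrating the Session value to v1:
  retries := null (missing; optional => null)
  read fails at duration under R3
  => FAILS_AT (duration, R3)
the other Session changes do not affect what is asked:
  field rating in record Session: tag 7 changed to 8 -> triggers nothing under Session's printed rules — same verdict


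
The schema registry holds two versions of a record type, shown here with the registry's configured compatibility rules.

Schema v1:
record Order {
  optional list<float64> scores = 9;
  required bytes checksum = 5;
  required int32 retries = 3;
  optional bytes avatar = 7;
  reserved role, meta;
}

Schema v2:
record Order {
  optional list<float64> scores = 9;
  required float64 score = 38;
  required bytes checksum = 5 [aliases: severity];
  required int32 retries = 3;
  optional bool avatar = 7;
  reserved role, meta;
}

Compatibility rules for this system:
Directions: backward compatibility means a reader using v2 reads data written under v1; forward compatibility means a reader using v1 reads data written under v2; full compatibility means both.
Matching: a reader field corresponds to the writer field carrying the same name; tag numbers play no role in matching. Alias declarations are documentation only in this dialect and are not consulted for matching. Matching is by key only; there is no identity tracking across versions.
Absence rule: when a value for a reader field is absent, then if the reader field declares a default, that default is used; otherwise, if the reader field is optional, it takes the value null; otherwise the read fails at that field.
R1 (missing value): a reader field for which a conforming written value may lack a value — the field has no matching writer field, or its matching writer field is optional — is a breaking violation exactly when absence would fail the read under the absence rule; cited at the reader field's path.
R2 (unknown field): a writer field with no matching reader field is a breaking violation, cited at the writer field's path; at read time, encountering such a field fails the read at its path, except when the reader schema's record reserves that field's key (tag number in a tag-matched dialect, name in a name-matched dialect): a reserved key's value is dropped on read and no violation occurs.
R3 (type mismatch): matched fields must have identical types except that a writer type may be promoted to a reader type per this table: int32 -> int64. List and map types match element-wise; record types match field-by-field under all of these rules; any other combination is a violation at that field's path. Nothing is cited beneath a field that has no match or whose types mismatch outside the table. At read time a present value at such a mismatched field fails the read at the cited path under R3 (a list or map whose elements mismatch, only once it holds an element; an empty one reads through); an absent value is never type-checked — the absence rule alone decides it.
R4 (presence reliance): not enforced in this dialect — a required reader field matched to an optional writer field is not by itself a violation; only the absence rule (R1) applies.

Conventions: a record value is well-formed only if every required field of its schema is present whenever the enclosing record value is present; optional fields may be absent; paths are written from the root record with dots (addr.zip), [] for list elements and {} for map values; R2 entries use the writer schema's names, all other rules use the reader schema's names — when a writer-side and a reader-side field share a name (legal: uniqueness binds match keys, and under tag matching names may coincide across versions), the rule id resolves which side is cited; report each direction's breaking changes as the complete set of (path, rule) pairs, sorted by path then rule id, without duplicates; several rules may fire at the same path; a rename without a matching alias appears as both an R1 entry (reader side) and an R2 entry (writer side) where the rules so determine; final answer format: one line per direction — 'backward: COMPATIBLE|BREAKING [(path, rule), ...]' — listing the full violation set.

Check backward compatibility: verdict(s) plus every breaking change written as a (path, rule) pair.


backward: BREAKING [(avatar, R3), (score, R1)]

arrows below run writer -> reader for Order
backward analysis of Order with v2 as reader and v1 as writer:
  list<float64> -> list<float64>, writer optional: scores aligns to scores
  score: no writer match
  bytes -> bytes, writer required: checksum aligns to checksum
  int32 -> int32, writer required: retries aligns to retries
  bytes -> bool, writer optional: avatar aligns to avatar
  violation R3 at avatar
  violation R1 at score
  => backward: BREAKING (2)


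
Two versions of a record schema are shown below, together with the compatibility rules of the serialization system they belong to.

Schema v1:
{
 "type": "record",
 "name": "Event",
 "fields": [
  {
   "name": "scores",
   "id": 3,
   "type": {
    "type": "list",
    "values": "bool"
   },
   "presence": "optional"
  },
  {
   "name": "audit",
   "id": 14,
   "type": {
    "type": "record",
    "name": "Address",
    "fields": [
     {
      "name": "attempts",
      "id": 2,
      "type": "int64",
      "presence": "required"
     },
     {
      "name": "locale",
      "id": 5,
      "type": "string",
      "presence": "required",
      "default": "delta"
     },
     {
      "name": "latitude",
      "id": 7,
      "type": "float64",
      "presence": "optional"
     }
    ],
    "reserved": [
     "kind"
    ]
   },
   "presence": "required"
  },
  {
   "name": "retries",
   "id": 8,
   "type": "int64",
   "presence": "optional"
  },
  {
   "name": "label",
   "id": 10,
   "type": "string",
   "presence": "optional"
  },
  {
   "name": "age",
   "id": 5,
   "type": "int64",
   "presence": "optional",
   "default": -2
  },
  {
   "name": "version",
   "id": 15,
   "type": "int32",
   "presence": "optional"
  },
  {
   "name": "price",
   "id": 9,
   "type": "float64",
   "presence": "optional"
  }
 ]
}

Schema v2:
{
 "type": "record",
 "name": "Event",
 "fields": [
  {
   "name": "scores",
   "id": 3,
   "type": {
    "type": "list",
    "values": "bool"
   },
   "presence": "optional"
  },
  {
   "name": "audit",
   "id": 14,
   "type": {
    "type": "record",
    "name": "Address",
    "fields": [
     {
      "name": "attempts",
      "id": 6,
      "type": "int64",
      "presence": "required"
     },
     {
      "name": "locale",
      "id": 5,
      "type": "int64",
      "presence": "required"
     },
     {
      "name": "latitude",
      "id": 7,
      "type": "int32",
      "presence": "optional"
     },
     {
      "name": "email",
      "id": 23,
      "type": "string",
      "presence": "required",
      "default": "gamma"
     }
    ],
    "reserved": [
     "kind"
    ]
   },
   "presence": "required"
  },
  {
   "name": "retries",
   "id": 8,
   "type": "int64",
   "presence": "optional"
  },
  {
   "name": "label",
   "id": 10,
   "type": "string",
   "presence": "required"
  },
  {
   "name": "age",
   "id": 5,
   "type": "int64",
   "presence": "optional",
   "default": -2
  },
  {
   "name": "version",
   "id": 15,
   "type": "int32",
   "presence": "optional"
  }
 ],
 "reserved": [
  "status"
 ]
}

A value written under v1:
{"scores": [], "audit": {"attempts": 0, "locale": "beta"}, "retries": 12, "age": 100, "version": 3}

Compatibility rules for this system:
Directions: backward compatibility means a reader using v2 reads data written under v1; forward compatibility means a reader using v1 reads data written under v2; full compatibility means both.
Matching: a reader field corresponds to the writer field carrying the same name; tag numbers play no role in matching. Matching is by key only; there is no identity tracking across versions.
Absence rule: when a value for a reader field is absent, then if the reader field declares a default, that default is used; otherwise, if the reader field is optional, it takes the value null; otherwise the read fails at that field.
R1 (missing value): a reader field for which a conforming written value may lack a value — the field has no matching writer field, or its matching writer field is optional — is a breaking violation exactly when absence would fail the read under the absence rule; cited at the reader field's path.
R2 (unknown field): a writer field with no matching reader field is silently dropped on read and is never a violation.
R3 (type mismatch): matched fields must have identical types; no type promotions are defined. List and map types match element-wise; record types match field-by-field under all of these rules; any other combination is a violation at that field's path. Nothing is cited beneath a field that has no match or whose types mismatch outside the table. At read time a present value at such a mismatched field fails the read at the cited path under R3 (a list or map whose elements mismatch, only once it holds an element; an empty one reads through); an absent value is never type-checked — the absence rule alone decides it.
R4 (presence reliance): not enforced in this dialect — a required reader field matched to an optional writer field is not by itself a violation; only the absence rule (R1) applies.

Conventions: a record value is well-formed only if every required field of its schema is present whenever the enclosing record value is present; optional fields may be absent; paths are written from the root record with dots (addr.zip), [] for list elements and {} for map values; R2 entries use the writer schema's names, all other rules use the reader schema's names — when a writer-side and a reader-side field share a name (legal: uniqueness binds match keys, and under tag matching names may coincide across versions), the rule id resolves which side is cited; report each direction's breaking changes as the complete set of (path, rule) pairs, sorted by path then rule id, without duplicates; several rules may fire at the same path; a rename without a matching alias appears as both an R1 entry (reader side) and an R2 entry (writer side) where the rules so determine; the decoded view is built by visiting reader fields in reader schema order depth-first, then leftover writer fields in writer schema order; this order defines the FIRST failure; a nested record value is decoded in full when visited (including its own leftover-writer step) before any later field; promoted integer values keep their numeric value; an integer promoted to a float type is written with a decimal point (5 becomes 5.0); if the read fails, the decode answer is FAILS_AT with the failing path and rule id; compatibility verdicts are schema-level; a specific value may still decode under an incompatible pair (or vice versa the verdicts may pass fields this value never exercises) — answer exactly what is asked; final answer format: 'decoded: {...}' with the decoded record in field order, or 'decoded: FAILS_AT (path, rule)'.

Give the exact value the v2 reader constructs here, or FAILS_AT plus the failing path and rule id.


decoded: FAILS_AT (audit.locale, R3)

each type pair in Event: writer, then reader
migrating the Event value to v2:
  scores := []
  audit.attempts := 0
  read fails at audit.locale under R3
  => FAILS_AT (audit.locale, R3)
remaining Event differences; none change what is asked:
  field latitude in record Address: type float64 changed to int32 -> matters for Event compatibility verdicts, not for this value's decode
  field attempts in record Address: tag 2 changed to 6 -> no rule fires on it and the decoded Event view is identical with or without it
  removed field price from record Event -> no rule fires on it and the decoded Event view is identical with or without it
  field label in record Event: optional changed to required -> matters for Event compatibility verdicts, not for this value's decode
  added field email to record Address: required string, tag 23, default "gamma" (in v2 it sits last) -> no rule fires on it and the decoded Event view is identical with or without it
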